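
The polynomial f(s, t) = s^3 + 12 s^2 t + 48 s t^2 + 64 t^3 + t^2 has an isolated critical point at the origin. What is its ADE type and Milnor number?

Type A_{2}, Milnor number mu = 2.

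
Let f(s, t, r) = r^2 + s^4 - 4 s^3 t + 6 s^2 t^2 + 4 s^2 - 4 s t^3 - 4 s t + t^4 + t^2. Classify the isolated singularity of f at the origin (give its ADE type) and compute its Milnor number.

Type A3, Milnor number mu = 3.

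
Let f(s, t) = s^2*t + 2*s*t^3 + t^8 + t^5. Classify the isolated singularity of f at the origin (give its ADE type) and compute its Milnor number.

The Hessian of f at 0 has rank 0. Corank 2; j^3 = s^2*t has shape L^2 M (L != M), so D-series; mu = 9 gives D_9.

Type D9, Milnor number mu = 9.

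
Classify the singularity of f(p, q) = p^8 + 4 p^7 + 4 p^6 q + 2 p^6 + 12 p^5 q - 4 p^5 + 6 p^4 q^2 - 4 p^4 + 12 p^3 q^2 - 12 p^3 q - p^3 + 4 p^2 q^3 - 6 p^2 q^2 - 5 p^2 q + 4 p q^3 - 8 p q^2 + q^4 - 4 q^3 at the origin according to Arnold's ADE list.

D5

The Hessian of f at 0 has rank 0. Corank 2; j^3 = -(p + q)*(p + 2*q)^2 has shape L^2 M (L != M), so D-series; mu = 5 gives D_5.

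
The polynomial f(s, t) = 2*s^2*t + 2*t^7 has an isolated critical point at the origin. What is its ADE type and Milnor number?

Type D_{8}, Milnor number mu = 8.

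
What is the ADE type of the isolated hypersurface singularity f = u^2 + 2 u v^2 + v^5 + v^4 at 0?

The Hessian of f at 0 is [[2, 0], [0, 0]] with rank 1, so corank 1. A Groebner basis of the Jacobian ideal J(f) in C{u,v} is {u^2, u + v^2}; counting standard monomials gives mu = 4. Corank 1: A-series; mu = 4 gives A_4.

A_{4}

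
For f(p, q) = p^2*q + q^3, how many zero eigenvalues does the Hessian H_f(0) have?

2

The Hessian at 0 is [[0, 0], [0, 0]] of rank 0; hence corank 2.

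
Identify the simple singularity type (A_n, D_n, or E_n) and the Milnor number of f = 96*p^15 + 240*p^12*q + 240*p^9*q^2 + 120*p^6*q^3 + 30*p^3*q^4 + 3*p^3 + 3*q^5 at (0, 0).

The Hessian of f at 0 is [[0, 0], [0, 0]] with rank 0, so corank 2. A Groebner basis of the Jacobian ideal J(f) in C{p,q} is {q^4, p^2}; counting standard monomials gives mu = 8. Corank 2; j^3 = 3*p^3 is a perfect cube, so E-series; the 5-jet and mu = 8 give E_8.

Type E_{8}, Milnor number mu = 8.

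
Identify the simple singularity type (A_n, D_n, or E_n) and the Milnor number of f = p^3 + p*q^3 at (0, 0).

Type E_7, Milnor number mu = 7.

The Hessian of f at 0 is [[0, 0], [0, 0]] with rank 0, so corank 2. A Groebner basis of the Jacobian ideal J(f) in C{p,q} is {p^3, p*q^2, 3*p^2 + q^3}; counting standard monomials gives mu = 7. Corank 2; j^3 = p^3 is a perfect cube, so E-series; the 4-jet and mu = 7 give E_7.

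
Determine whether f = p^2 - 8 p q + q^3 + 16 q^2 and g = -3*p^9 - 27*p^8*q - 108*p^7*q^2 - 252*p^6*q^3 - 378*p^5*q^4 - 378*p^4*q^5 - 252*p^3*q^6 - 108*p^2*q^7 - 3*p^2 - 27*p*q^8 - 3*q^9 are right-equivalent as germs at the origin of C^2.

The Hessian of f at 0 has rank 1. Corank 1: A-series; mu = 2 gives A_2. The Hessian of g at 0 has rank 1. Corank 1: A-series; mu = 8 gives A_8. f is A_2 but g is A_8, hence not right-equivalent.

No.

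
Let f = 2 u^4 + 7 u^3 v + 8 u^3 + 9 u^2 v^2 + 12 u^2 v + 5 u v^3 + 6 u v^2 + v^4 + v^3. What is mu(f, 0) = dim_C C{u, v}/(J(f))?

The Hessian of f at 0 is [[0, 0], [0, 0]] with rank 0, so corank 2. A Groebner basis of the Jacobian ideal J(f) in C{u,v} is {768*u^2 + 768*u*v + v^4 + 8*v^3 + 192*v^2, u^3 + 36*u^2 + 36*u*v + v^3/2 + 9*v^2, u^2*v - 40*u^2 - 40*u*v - 2*v^3/3 - 10*v^2, 32*u^2 + u*v^2 + 32*u*v + 5*v^3/6 + 8*v^2}; counting standard monomials gives mu = 7. Corank 2; j^3 = (2*u + v)^3 is a perfect cube, so E-series; the 4-jet and mu = 7 give E_7.

7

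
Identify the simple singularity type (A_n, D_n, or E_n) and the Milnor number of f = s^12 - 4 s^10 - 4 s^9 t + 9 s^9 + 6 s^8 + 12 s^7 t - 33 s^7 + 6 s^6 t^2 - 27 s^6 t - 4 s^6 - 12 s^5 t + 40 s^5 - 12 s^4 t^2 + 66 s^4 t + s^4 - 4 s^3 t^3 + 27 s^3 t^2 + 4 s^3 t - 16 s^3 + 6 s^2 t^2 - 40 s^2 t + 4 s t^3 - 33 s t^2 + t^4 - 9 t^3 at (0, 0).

Type D_5, Milnor number mu = 5.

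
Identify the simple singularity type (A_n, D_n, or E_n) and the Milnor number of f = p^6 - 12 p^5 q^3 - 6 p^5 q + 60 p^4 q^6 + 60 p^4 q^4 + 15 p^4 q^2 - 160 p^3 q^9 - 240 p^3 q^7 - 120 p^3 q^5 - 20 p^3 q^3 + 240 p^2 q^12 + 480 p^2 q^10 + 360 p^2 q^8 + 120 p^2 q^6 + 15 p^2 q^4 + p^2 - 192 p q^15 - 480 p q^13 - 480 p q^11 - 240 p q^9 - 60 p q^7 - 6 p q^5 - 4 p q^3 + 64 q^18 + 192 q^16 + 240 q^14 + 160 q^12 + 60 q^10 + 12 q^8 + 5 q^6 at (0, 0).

The Hessian of f at 0 is [[2, 0], [0, 0]] with rank 1, so corank 1. A Groebner basis of the Jacobian ideal J(f) in C{p,q} is {p*q^2, -p/2 + q^3, p^2}; counting standard monomials gives mu = 5. Corank 1: A-series; mu = 5 gives A_5.

Type A_{5}, Milnor number mu = 5.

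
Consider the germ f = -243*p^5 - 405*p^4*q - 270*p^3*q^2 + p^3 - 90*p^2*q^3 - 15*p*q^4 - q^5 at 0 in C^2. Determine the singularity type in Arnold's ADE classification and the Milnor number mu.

Type E_8, Milnor number mu = 8.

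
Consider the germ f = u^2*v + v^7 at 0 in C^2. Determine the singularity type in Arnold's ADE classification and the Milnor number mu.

Type D_{8}, Milnor number mu = 8.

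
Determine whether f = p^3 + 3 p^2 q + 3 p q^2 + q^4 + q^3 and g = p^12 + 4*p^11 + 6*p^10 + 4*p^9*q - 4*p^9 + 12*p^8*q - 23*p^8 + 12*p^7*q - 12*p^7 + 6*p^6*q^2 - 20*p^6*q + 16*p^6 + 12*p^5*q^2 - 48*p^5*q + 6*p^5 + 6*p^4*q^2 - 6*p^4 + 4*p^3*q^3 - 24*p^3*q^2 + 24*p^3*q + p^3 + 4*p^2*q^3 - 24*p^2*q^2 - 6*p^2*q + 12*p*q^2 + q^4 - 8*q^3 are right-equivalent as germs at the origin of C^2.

The Hessian of f at 0 is [[0, 0], [0, 0]] with rank 0, so corank 2. A Groebner basis of the Jacobian ideal J(f) in C{p,q} is {q^3, p^2 + 2*p*q + q^2}; counting standard monomials gives mu = 6. Corank 2; j^3 = (p + q)^3 is a perfect cube, so E-series; the 4-jet and mu = 6 give E_6. The Hessian of g at 0 is [[0, 0], [0, 0]] with rank 0, so corank 2. A Groebner basis of the Jacobian ideal J(g) in C{p,q} is {p^3 - 3*p^2/4 + 3*p*q - 3*q^2, p^2*q - p^2/4 + p*q - q^2, -p^2/16 + p*q^2 + p*q/4 - q^2/4, q^3}; counting standard monomials gives mu = 6. Corank 2; j^3 = (p - 2*q)^3 is a perfect cube, so E-series; the 4-jet and mu = 6 give E_6. Both have type E_6, hence right-equivalent.

Yes.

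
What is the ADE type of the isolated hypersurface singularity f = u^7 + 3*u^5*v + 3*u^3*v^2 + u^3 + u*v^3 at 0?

E7

The Hessian of f at 0 is [[0, 0], [0, 0]] with rank 0, so corank 2. A Groebner basis of the Jacobian ideal J(f) in C{u,v} is {u^3, u*v^2, 3*u^2 + v^3}; counting standard monomials gives mu = 7. Corank 2; j^3 = u^3 is a perfect cube, so E-series; the 4-jet and mu = 7 give E_7.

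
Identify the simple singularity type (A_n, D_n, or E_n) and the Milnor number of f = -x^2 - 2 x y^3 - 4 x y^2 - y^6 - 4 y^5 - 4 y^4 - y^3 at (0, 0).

Type A_{2}, Milnor number mu = 2.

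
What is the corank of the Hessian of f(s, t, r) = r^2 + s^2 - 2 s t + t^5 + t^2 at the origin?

The Hessian at 0 is [[2, -2, 0], [-2, 2, 0], [0, 0, 2]] of rank 2; hence corank 1.

1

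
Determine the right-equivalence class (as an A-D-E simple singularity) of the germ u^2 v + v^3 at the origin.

D4

The Hessian of f at 0 has rank 0. Corank 2; j^3 = v*(u^2 + v^2) splits into three distinct lines over C (the quadratic factor has nonzero discriminant), so D_4.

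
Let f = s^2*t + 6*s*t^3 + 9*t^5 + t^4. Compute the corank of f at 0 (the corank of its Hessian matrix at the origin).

2

The Hessian at 0 is [[0, 0], [0, 0]] of rank 0; hence corank 2.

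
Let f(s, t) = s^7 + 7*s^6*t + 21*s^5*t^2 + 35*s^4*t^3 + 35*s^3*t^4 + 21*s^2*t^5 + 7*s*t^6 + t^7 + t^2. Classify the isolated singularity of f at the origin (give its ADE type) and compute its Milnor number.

Type A_6, Milnor number mu = 6.

The Hessian of f at 0 is [[0, 0], [0, 2]] with rank 1, so corank 1. A Groebner basis of the Jacobian ideal J(f) in C{s,t} is {s^6, t}; counting standard monomials gives mu = 6. Corank 1: A-series; mu = 6 gives A_6.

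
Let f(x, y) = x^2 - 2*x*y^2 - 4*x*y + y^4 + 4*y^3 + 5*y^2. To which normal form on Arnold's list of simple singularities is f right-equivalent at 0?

A_1

The Hessian of f at 0 is [[2, -4], [-4, 10]] with rank 2, so corank 0. A Groebner basis of the Jacobian ideal J(f) in C{x,y} is {x, y}; counting standard monomials gives mu = 1. Corank 0: nondegenerate Morse point, so A_1.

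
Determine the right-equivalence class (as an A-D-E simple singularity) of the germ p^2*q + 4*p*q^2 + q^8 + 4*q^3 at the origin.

The Hessian of f at 0 has rank 0. Corank 2; j^3 = q*(p + 2*q)^2 has shape L^2 M (L != M), so D-series; mu = 9 gives D_9.

D9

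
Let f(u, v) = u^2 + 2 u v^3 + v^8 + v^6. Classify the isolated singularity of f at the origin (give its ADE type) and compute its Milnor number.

Type A7, Milnor number mu = 7.

The Hessian of f at 0 is [[2, 0], [0, 0]] with rank 1, so corank 1. A Groebner basis of the Jacobian ideal J(f) in C{u,v} is {u^3, u^2*v, u + v^3}; counting standard monomials gives mu = 7. Corank 1: A-series; mu = 7 gives A_7.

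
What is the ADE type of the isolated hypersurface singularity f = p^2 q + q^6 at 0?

The Hessian of f at 0 has rank 0. Corank 2; j^3 = p^2*q has shape L^2 M (L != M), so D-series; mu = 7 gives D_7.

D_7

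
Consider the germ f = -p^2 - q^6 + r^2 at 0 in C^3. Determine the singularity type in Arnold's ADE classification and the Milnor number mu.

The Hessian of f at 0 has rank 2. Corank 1: A-series; mu = 5 gives A_5.

Type A_5, Milnor number mu = 5.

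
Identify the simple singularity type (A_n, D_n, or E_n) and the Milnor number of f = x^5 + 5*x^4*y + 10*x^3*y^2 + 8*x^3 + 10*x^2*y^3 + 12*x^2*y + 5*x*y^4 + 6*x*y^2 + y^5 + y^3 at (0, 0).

Type E8, Milnor number mu = 8.

The Hessian of f at 0 has rank 0. Corank 2; j^3 = (2*x + y)^3 is a perfect cube, so E-series; the 5-jet and mu = 8 give E_8.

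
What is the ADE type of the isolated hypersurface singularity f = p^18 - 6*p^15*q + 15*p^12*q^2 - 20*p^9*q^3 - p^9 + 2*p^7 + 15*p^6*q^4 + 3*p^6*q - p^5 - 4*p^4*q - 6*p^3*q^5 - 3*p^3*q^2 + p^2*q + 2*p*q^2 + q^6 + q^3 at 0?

D_{7}

The Hessian of f at 0 has rank 0. Corank 2; j^3 = q*(p + q)^2 has shape L^2 M (L != M), so D-series; mu = 7 gives D_7.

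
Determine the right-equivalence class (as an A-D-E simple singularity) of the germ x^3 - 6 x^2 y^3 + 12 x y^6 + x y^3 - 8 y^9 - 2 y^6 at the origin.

E_{7}

The Hessian of f at 0 has rank 0. Corank 2; j^3 = x^3 is a perfect cube, so E-series; the 4-jet and mu = 7 give E_7.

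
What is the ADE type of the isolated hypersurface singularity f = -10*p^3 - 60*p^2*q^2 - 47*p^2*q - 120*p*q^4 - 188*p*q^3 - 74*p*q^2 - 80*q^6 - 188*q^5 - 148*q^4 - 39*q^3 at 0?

The Hessian of f at 0 is [[0, 0], [0, 0]] with rank 0, so corank 2. A Groebner basis of the Jacobian ideal J(f) in C{p,q} is {q^3, p^2 - 23*q^2/11, p*q + 16*q^2/11}; counting standard monomials gives mu = 4. Corank 2; j^3 = -(2*p + 3*q)*(5*p^2 + 16*p*q + 13*q^2) splits into three distinct lines over C (the quadratic factor has nonzero discriminant), so D_4.

D_{4}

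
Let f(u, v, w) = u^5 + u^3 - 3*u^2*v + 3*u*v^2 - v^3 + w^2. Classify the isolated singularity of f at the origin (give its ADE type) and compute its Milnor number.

Type E_{8}, Milnor number mu = 8.

The Hessian of f at 0 has rank 1. Corank 2; j^3 = (u - v)^3 is a perfect cube, so E-series; the 5-jet and mu = 8 give E_8.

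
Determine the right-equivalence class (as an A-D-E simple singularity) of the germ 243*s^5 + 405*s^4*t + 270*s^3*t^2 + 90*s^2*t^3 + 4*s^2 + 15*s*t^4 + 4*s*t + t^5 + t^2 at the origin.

A_{4}

The Hessian of f at 0 has rank 1. Corank 1: A-series; mu = 4 gives A_4.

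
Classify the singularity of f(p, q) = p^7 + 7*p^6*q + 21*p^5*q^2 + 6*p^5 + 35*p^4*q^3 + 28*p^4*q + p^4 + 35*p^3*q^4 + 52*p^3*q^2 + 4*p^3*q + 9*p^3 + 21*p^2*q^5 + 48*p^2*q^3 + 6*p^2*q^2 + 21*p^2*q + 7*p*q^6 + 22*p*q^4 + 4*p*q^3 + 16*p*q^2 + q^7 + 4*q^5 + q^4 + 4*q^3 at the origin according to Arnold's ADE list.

D_{5}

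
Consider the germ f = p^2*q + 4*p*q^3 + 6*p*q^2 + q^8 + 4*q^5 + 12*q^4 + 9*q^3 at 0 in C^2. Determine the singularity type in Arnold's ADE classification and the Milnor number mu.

The Hessian of f at 0 is [[0, 0], [0, 0]] with rank 0, so corank 2. A Groebner basis of the Jacobian ideal J(f) in C{p,q} is {p^4 + 27*p^3 + 189*p^2*q + 12*p^2 + 939*p*q^2/2 - 585*p*q/4 - 2187*q^2/4, p^3*q - 9*p^3/2 - 27*p^2*q - p^2 - 56*p*q^2 + 69*p*q/4 + 243*q^2/4, p^3/2 + p^2*q^2 + 3*p^2*q/2, p*q/2 + q^3 + 3*q^2/2}; counting standard monomials gives mu = 9. Corank 2; j^3 = q*(p + 3*q)^2 has shape L^2 M (L != M), so D-series; mu = 9 gives D_9.

Type D_{9}, Milnor number mu = 9.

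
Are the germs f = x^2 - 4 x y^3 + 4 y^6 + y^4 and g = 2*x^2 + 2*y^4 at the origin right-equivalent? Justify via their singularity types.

Yes.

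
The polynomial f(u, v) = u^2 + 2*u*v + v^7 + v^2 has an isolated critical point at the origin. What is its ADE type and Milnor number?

Type A_6, Milnor number mu = 6.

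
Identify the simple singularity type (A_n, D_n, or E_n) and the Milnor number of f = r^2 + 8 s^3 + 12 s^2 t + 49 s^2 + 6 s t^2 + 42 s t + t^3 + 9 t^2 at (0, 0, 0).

The Hessian of f at 0 has rank 2. Corank 1: A-series; mu = 2 gives A_2.

Type A2, Milnor number mu = 2.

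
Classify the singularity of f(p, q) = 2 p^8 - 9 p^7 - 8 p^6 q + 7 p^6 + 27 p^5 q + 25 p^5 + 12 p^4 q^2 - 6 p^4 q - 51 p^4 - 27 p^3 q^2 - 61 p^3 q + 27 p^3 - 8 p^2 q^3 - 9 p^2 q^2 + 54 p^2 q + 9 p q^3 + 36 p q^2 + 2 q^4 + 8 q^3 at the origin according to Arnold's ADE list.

E_{7}

The Hessian of f at 0 is [[0, 0], [0, 0]] with rank 0, so corank 2. A Groebner basis of the Jacobian ideal J(f) in C{p,q} is {-19683*p^2/1907 - 26244*p*q/1907 + q^4 - 27*q^3/1907 - 8748*q^2/1907, p^3 - 8046*p^2/1907 - 10728*p*q/1907 + 554*q^3/1907 - 3576*q^2/1907, p^2*q + 8019*p^2/1907 + 10692*p*q/1907 - 7529*q^3/17163 + 3564*q^2/1907, -5994*p^2/1907 + p*q^2 - 7992*p*q/1907 + 11368*q^3/17163 - 2664*q^2/1907}; counting standard monomials gives mu = 7. Corank 2; j^3 = (3*p + 2*q)^3 is a perfect cube, so E-series; the 4-jet and mu = 7 give E_7.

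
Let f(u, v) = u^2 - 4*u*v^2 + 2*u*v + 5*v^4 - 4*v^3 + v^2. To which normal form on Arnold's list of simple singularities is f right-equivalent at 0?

A_3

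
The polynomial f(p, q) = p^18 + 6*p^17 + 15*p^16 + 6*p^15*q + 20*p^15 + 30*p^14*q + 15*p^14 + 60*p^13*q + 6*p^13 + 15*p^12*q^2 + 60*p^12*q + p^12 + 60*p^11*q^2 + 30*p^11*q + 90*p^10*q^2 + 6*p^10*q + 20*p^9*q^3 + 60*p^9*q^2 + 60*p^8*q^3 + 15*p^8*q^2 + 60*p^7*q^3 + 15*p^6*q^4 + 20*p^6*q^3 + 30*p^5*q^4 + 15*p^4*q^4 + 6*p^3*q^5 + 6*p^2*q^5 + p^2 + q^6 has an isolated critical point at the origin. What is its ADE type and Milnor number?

Type A_5, Milnor number mu = 5.

The Hessian of f at 0 is [[2, 0], [0, 0]] with rank 1, so corank 1. A Groebner basis of the Jacobian ideal J(f) in C{p,q} is {q^5, p}; counting standard monomials gives mu = 5. Corank 1: A-series; mu = 5 gives A_5.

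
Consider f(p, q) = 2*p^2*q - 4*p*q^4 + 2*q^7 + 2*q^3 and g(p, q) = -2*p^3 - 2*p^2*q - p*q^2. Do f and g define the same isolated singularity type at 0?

Yes.

The Hessian of f at 0 is [[0, 0], [0, 0]] with rank 0, so corank 2. A Groebner basis of the Jacobian ideal J(f) in C{p,q} is {q^3, p^2 + 3*q^2, p*q}; counting standard monomials gives mu = 4. Corank 2; j^3 = 2*q*(p^2 + q^2) splits into three distinct lines over C (the quadratic factor has nonzero discriminant), so D_4. The Hessian of g at 0 is [[0, 0], [0, 0]] with rank 0, so corank 2. A Groebner basis of the Jacobian ideal J(g) in C{p,q} is {q^3, p^2 + q^2/2, p*q - q^2/2}; counting standard monomials gives mu = 4. Corank 2; j^3 = -p*(2*p^2 + 2*p*q + q^2) splits into three distinct lines over C (the quadratic factor has nonzero discriminant), so D_4. Both have type D_4, hence right-equivalent.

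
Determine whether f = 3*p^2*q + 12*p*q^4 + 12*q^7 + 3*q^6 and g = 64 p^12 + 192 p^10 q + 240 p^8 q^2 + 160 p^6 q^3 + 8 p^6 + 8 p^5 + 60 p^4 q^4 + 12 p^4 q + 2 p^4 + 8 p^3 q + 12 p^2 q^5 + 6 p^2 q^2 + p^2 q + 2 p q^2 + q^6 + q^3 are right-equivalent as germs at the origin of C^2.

Yes.

The Hessian of f at 0 has rank 0. Corank 2; j^3 = 3*p^2*q has shape L^2 M (L != M), so D-series; mu = 7 gives D_7. The Hessian of g at 0 has rank 0. Corank 2; j^3 = q*(p + q)^2 has shape L^2 M (L != M), so D-series; mu = 7 gives D_7. Both have type D_7, hence right-equivalent.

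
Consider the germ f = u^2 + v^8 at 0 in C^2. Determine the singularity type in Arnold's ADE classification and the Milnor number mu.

The Hessian of f at 0 is [[2, 0], [0, 0]] with rank 1, so corank 1. A Groebner basis of the Jacobian ideal J(f) in C{u,v} is {v^7, u}; counting standard monomials gives mu = 7. Corank 1: A-series; mu = 7 gives A_7.

Type A_{7}, Milnor number mu = 7.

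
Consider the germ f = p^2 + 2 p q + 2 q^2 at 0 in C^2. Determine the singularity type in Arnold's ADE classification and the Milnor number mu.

Type A_1, Milnor number mu = 1.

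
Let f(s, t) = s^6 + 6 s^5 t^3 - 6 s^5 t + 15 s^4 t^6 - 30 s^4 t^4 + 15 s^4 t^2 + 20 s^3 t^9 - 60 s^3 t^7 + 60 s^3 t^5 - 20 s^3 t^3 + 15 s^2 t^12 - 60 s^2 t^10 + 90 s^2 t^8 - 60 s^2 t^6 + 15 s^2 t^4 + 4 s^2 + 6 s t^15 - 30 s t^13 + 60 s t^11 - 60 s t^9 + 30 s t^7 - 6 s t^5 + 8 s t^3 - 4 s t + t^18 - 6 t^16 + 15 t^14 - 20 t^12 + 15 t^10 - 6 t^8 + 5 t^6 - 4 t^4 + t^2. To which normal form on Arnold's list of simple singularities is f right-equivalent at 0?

The Hessian of f at 0 has rank 1. Corank 1: A-series; mu = 5 gives A_5.

A_5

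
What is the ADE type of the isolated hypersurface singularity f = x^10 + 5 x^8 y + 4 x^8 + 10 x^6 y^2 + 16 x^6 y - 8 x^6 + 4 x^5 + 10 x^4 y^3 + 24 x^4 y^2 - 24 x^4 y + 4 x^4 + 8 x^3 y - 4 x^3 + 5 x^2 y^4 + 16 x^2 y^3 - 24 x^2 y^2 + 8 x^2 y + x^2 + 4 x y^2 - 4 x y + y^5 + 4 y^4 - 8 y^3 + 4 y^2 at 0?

A4

The Hessian of f at 0 has rank 1. Corank 1: A-series; mu = 4 gives A_4.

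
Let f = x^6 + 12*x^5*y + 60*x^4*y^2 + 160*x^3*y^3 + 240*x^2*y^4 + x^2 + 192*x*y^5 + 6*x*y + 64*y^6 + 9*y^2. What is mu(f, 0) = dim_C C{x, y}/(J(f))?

The Hessian of f at 0 is [[2, 6], [6, 18]] with rank 1, so corank 1. A Groebner basis of the Jacobian ideal J(f) in C{x,y} is {y^5, x + 3*y}; counting standard monomials gives mu = 5. Corank 1: A-series; mu = 5 gives A_5.

5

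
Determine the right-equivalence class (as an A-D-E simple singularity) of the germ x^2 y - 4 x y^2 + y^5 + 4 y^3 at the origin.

D_6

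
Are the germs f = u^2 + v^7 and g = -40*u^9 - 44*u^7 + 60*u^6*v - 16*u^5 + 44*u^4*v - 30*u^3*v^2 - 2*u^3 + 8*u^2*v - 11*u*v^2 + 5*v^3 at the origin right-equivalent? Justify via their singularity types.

The Hessian of f at 0 is [[2, 0], [0, 0]] with rank 1, so corank 1. A Groebner basis of the Jacobian ideal J(f) in C{u,v} is {v^6, u}; counting standard monomials gives mu = 6. Corank 1: A-series; mu = 6 gives A_6. The Hessian of g at 0 is [[0, 0], [0, 0]] with rank 0, so corank 2. A Groebner basis of the Jacobian ideal J(g) in C{u,v} is {v^3, u^2 + v^2/2, u*v - v^2/2}; counting standard monomials gives mu = 4. Corank 2; j^3 = -(u - v)*(2*u^2 - 6*u*v + 5*v^2) splits into three distinct lines over C (the quadratic factor has nonzero discriminant), so D_4. f is A_6 but g is D_4, hence not right-equivalent.

No.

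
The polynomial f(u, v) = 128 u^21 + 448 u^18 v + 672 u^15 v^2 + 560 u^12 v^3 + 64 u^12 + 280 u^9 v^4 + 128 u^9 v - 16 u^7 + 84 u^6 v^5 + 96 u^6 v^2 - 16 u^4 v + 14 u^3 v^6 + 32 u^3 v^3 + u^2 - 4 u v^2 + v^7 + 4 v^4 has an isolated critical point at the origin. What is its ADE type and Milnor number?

Type A_6, Milnor number mu = 6.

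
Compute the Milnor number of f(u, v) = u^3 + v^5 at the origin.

The Hessian of f at 0 is [[0, 0], [0, 0]] with rank 0, so corank 2. A Groebner basis of the Jacobian ideal J(f) in C{u,v} is {v^4, u^2}; counting standard monomials gives mu = 8. Corank 2; j^3 = u^3 is a perfect cube, so E-series; the 5-jet and mu = 8 give E_8.

8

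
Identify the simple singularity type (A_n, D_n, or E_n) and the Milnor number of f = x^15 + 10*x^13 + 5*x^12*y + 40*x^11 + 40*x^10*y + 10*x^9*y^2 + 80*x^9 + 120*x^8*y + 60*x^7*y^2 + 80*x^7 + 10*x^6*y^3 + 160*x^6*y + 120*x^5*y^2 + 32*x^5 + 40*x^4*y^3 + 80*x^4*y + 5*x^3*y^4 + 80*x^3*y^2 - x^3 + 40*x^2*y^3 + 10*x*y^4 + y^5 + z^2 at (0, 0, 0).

Type E_8, Milnor number mu = 8.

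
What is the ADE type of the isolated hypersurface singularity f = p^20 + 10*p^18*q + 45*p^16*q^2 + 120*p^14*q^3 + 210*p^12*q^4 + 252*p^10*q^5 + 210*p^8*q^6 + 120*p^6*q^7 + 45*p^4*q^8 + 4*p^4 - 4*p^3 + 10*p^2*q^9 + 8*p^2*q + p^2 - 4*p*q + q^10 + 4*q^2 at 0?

The Hessian of f at 0 is [[2, -4], [-4, 8]] with rank 1, so corank 1. A Groebner basis of the Jacobian ideal J(f) in C{p,q} is {p*q^4 - 5*p*q^3/2 + 15*p*q^2/16 - 7*p*q/64 + p/256 + 2*q^4 - 5*q^3/4 + 3*q^2/16 - q/128, -15*p*q^3/4 + 27*p*q^2/16 - 27*p*q/128 + p/128 + q^5 + 5*q^4/2 - 35*q^3/16 + 23*q^2/64 - q/64, p^2 - p/2 + q}; counting standard monomials gives mu = 9. Corank 1: A-series; mu = 9 gives A_9.

A_9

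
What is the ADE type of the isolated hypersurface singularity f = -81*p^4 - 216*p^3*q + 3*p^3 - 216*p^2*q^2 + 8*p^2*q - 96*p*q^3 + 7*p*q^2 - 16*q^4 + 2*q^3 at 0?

The Hessian of f at 0 is [[0, 0], [0, 0]] with rank 0, so corank 2. A Groebner basis of the Jacobian ideal J(f) in C{p,q} is {p*q^2 - p*q/12 - q^2/12, p*q/12 + q^3 + q^2/12, p^2 + 5*p*q/3 + 2*q^2/3}; counting standard monomials gives mu = 5. Corank 2; j^3 = (p + q)^2*(3*p + 2*q) has shape L^2 M (L != M), so D-series; mu = 5 gives D_5.

D5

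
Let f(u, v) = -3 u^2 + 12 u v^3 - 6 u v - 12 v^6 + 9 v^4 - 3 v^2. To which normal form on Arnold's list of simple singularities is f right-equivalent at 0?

The Hessian of f at 0 has rank 1. Corank 1: A-series; mu = 3 gives A_3.

A_{3}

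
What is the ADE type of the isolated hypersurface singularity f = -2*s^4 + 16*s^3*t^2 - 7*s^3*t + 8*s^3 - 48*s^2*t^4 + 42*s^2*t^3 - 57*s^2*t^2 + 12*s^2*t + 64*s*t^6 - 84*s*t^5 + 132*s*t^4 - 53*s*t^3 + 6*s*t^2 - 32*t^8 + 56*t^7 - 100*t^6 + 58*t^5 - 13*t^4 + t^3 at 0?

The Hessian of f at 0 has rank 0. Corank 2; j^3 = (2*s + t)^3 is a perfect cube, so E-series; the 4-jet and mu = 7 give E_7.

E7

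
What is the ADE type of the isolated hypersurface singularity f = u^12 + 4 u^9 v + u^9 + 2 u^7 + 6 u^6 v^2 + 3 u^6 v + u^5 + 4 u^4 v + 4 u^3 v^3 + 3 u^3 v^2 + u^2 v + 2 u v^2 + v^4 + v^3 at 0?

D5

The Hessian of f at 0 has rank 0. Corank 2; j^3 = v*(u + v)^2 has shape L^2 M (L != M), so D-series; mu = 5 gives D_5.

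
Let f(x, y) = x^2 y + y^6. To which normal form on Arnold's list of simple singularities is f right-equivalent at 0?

D7

The Hessian of f at 0 is [[0, 0], [0, 0]] with rank 0, so corank 2. A Groebner basis of the Jacobian ideal J(f) in C{x,y} is {x^2/6 + y^5, x^3, x*y}; counting standard monomials gives mu = 7. Corank 2; j^3 = x^2*y has shape L^2 M (L != M), so D-series; mu = 7 gives D_7.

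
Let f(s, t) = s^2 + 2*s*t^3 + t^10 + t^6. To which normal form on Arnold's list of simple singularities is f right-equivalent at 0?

The Hessian of f at 0 has rank 1. Corank 1: A-series; mu = 9 gives A_9.

A_9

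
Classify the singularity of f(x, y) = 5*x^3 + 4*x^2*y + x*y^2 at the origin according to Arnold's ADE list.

The Hessian of f at 0 has rank 0. Corank 2; j^3 = x*(5*x^2 + 4*x*y + y^2) splits into three distinct lines over C (the quadratic factor has nonzero discriminant), so D_4.

D_4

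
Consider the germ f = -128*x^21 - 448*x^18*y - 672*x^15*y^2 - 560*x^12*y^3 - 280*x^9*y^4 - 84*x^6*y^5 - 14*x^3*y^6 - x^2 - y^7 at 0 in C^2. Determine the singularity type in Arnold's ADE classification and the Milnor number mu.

Type A_{6}, Milnor number mu = 6.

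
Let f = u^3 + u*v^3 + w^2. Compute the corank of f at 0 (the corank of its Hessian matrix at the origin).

2

Hessian at 0 has rank 1.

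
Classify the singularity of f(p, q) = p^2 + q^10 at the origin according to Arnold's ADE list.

A_9

The Hessian of f at 0 is [[2, 0], [0, 0]] with rank 1, so corank 1. A Groebner basis of the Jacobian ideal J(f) in C{p,q} is {q^9, p}; counting standard monomials gives mu = 9. Corank 1: A-series; mu = 9 gives A_9.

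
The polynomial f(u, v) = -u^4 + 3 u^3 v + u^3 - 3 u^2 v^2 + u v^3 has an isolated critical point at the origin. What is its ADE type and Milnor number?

Type E7, Milnor number mu = 7.

The Hessian of f at 0 has rank 0. Corank 2; j^3 = u^3 is a perfect cube, so E-series; the 4-jet and mu = 7 give E_7.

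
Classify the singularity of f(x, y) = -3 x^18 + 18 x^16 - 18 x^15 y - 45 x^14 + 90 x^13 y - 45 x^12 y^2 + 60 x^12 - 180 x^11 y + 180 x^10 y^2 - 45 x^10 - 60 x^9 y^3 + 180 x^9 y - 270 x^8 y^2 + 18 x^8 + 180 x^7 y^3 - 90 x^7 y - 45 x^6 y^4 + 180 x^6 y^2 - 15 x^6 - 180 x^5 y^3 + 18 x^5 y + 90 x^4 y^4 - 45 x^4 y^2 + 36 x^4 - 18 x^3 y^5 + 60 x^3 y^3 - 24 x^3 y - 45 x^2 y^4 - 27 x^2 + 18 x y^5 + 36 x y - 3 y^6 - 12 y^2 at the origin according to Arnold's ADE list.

A_{5}

The Hessian of f at 0 has rank 1. Corank 1: A-series; mu = 5 gives A_5.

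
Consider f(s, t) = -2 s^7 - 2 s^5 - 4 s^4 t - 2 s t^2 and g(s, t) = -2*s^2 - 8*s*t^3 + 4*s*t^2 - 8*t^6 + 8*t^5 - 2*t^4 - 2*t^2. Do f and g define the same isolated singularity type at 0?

The Hessian of f at 0 has rank 0. Corank 2; j^3 = -2*s*t^2 has shape L^2 M (L != M), so D-series; mu = 6 gives D_6. The Hessian of g at 0 has rank 2. Corank 0: nondegenerate Morse point, so A_1. f is D_6 but g is A_1, hence not right-equivalent.

No.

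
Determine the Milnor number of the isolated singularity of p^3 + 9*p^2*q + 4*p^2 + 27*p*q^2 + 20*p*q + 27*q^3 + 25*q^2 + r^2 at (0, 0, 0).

2

The Hessian of f at 0 has rank 2. Corank 1: A-series; mu = 2 gives A_2.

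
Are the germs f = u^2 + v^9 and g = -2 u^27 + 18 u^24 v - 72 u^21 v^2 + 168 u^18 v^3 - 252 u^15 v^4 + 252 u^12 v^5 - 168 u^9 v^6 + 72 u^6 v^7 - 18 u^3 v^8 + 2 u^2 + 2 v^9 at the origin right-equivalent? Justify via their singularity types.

Yes.

The Hessian of f at 0 is [[2, 0], [0, 0]] with rank 1, so corank 1. A Groebner basis of the Jacobian ideal J(f) in C{u,v} is {v^8, u}; counting standard monomials gives mu = 8. Corank 1: A-series; mu = 8 gives A_8. The Hessian of g at 0 is [[4, 0], [0, 0]] with rank 1, so corank 1. A Groebner basis of the Jacobian ideal J(g) in C{u,v} is {v^8, u}; counting standard monomials gives mu = 8. Corank 1: A-series; mu = 8 gives A_8. Both have type A_8, hence right-equivalent.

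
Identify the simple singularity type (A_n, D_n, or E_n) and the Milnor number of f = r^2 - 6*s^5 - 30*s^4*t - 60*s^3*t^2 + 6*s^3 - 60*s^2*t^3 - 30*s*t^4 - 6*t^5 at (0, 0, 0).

The Hessian of f at 0 is [[0, 0, 0], [0, 0, 0], [0, 0, 2]] with rank 1, so corank 2. A Groebner basis of the Jacobian ideal J(f) in C{s,t,r} is {t^5, s*t^3 + t^4/4, s^2, r}; counting standard monomials gives mu = 8. Corank 2; j^3 = 6*s^3 is a perfect cube, so E-series; the 5-jet and mu = 8 give E_8.

Type E8, Milnor number mu = 8.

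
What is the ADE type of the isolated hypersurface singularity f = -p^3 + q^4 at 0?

The Hessian of f at 0 has rank 0. Corank 2; j^3 = -p^3 is a perfect cube, so E-series; the 4-jet and mu = 6 give E_6.

E_6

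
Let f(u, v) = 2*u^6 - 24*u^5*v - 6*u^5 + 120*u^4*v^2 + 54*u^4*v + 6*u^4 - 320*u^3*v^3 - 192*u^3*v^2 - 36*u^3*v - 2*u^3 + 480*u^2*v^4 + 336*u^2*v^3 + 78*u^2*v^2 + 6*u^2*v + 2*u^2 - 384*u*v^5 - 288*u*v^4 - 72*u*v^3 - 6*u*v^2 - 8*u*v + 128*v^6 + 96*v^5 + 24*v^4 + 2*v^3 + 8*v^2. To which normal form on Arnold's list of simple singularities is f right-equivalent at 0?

The Hessian of f at 0 has rank 1. Corank 1: A-series; mu = 2 gives A_2.

A_{2}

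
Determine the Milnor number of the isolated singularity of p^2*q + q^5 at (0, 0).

6

The Hessian of f at 0 has rank 0. Corank 2; j^3 = p^2*q has shape L^2 M (L != M), so D-series; mu = 6 gives D_6.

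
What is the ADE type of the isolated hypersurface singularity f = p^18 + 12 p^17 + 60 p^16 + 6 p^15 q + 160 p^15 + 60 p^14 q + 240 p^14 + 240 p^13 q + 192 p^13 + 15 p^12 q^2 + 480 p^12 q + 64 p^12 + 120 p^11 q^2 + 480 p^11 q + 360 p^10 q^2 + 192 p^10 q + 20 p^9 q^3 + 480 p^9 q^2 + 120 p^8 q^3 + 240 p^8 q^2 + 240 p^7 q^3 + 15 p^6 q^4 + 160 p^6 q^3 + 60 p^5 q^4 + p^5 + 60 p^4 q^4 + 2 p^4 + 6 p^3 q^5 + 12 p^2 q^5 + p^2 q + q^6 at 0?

The Hessian of f at 0 has rank 0. Corank 2; j^3 = p^2*q has shape L^2 M (L != M), so D-series; mu = 7 gives D_7.

D7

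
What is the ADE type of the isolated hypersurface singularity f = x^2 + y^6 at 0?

A5

The Hessian of f at 0 is [[2, 0], [0, 0]] with rank 1, so corank 1. A Groebner basis of the Jacobian ideal J(f) in C{x,y} is {y^5, x}; counting standard monomials gives mu = 5. Corank 1: A-series; mu = 5 gives A_5.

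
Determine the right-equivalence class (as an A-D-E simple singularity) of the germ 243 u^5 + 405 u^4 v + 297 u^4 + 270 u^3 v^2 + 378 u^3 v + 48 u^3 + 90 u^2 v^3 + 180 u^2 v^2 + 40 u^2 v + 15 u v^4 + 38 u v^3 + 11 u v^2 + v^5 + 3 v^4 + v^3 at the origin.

D_5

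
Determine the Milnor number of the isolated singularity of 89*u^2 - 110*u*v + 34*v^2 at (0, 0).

1

The Hessian of f at 0 has rank 2. Corank 0: nondegenerate Morse point, so A_1.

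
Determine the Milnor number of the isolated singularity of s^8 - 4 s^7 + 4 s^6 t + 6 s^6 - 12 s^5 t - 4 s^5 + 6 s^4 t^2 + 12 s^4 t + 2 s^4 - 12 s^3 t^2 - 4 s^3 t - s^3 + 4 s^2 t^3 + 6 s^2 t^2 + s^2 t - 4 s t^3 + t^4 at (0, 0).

5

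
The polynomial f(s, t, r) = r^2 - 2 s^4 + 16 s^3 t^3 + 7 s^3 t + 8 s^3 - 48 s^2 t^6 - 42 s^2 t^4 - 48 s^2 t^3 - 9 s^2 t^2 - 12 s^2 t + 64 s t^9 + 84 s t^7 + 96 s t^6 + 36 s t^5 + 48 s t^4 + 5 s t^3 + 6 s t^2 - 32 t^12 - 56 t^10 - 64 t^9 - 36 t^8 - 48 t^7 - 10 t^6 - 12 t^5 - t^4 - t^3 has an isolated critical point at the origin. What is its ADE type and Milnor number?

Type E_{7}, Milnor number mu = 7.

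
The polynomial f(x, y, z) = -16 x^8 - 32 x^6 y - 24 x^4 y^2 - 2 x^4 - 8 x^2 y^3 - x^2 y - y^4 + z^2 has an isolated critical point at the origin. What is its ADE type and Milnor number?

Type D5, Milnor number mu = 5.

The Hessian of f at 0 has rank 1. Corank 2; j^3 = -x^2*y has shape L^2 M (L != M), so D-series; mu = 5 gives D_5.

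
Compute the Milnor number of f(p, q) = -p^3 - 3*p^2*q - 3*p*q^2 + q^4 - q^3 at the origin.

The Hessian of f at 0 is [[0, 0], [0, 0]] with rank 0, so corank 2. A Groebner basis of the Jacobian ideal J(f) in C{p,q} is {q^3, p^2 + 2*p*q + q^2}; counting standard monomials gives mu = 6. Corank 2; j^3 = -(p + q)^3 is a perfect cube, so E-series; the 4-jet and mu = 6 give E_6.

6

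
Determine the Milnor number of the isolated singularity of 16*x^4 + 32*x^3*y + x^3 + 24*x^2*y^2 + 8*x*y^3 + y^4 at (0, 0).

6

The Hessian of f at 0 is [[0, 0], [0, 0]] with rank 0, so corank 2. A Groebner basis of the Jacobian ideal J(f) in C{x,y} is {y^4, x*y^2 + y^3/6, x^2}; counting standard monomials gives mu = 6. Corank 2; j^3 = x^3 is a perfect cube, so E-series; the 4-jet and mu = 6 give E_6.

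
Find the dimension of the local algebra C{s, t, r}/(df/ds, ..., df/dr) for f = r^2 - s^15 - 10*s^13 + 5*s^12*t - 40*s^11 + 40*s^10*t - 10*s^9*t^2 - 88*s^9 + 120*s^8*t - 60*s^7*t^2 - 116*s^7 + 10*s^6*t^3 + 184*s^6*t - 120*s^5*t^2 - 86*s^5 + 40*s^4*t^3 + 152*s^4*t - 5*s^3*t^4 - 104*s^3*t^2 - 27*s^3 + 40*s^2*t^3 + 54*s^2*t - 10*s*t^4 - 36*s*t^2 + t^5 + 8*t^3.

8

The Hessian of f at 0 has rank 1. Corank 2; j^3 = -(3*s - 2*t)^3 is a perfect cube, so E-series; the 5-jet and mu = 8 give E_8.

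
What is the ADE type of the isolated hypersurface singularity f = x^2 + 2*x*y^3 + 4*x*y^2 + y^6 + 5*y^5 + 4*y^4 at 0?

A_{4}

The Hessian of f at 0 has rank 1. Corank 1: A-series; mu = 4 gives A_4.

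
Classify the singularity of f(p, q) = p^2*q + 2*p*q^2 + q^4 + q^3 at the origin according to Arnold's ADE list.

D_5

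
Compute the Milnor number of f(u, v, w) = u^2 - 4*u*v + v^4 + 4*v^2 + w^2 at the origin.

3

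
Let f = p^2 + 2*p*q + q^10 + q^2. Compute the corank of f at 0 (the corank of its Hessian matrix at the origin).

1

Hessian at 0 has rank 1.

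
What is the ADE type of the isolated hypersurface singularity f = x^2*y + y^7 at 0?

D_8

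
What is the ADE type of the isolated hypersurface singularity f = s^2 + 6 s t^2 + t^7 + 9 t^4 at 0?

A6

The Hessian of f at 0 is [[2, 0], [0, 0]] with rank 1, so corank 1. A Groebner basis of the Jacobian ideal J(f) in C{s,t} is {s^3, s/3 + t^2}; counting standard monomials gives mu = 6. Corank 1: A-series; mu = 6 gives A_6.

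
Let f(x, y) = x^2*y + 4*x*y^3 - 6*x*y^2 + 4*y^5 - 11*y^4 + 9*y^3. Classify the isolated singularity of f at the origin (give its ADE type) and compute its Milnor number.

The Hessian of f at 0 has rank 0. Corank 2; j^3 = y*(x - 3*y)^2 has shape L^2 M (L != M), so D-series; mu = 5 gives D_5.

Type D5, Milnor number mu = 5.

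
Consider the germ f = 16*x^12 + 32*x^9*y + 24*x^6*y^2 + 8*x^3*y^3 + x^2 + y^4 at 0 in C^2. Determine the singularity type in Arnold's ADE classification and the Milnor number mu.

The Hessian of f at 0 is [[2, 0], [0, 0]] with rank 1, so corank 1. A Groebner basis of the Jacobian ideal J(f) in C{x,y} is {y^3, x}; counting standard monomials gives mu = 3. Corank 1: A-series; mu = 3 gives A_3.

Type A_3, Milnor number mu = 3.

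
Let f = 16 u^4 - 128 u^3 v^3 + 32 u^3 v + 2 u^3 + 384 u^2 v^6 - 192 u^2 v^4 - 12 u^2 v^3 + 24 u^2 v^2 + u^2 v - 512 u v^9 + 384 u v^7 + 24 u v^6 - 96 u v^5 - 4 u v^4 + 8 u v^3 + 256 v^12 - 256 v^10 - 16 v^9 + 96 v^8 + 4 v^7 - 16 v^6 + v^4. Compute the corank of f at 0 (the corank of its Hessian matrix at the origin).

2

Hessian at 0 has rank 0.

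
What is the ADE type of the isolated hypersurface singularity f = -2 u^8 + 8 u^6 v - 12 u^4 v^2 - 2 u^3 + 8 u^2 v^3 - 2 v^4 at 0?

E6

The Hessian of f at 0 is [[0, 0], [0, 0]] with rank 0, so corank 2. A Groebner basis of the Jacobian ideal J(f) in C{u,v} is {v^3, u^2}; counting standard monomials gives mu = 6. Corank 2; j^3 = -2*u^3 is a perfect cube, so E-series; the 4-jet and mu = 6 give E_6.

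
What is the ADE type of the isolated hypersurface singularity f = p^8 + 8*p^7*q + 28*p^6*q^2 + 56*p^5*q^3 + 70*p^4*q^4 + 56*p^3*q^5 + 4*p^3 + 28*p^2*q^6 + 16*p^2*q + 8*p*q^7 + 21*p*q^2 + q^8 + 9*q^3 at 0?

D9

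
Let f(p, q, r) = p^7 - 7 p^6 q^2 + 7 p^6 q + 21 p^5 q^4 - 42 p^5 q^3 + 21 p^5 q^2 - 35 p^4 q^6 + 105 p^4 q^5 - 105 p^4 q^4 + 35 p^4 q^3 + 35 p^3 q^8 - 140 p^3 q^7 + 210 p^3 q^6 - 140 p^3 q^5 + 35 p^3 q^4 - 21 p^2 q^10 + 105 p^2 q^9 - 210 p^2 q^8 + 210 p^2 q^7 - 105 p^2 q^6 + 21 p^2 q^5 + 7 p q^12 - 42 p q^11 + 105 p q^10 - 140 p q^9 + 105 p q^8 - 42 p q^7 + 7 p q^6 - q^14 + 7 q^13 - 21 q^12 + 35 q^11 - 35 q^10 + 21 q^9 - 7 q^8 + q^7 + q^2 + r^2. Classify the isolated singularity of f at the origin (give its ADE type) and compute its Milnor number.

The Hessian of f at 0 has rank 2. Corank 1: A-series; mu = 6 gives A_6.

Type A_{6}, Milnor number mu = 6.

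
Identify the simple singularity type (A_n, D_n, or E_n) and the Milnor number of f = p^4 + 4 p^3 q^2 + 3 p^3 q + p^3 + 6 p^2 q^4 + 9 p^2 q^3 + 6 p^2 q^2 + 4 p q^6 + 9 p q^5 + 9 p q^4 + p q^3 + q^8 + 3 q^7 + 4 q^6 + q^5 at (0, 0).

The Hessian of f at 0 has rank 0. Corank 2; j^3 = p^3 is a perfect cube, so E-series; the 4-jet and mu = 7 give E_7.

Type E_{7}, Milnor number mu = 7.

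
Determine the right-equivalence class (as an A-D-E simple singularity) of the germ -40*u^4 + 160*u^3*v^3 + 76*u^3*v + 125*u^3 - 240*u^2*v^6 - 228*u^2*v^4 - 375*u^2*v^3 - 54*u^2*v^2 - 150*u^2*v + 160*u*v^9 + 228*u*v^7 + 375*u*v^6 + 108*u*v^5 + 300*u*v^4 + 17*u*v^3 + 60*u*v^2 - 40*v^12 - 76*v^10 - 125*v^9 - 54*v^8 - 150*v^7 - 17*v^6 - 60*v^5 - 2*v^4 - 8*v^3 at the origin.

E_7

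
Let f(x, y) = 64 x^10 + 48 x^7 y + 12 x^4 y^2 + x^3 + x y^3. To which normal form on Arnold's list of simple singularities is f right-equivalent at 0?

E_{7}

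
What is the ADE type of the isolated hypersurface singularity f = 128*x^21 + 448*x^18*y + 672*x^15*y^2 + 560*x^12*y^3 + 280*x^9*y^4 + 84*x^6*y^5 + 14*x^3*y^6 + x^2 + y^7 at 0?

A_{6}

The Hessian of f at 0 has rank 1. Corank 1: A-series; mu = 6 gives A_6.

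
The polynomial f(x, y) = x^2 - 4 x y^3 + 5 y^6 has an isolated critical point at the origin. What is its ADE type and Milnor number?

The Hessian of f at 0 has rank 1. Corank 1: A-series; mu = 5 gives A_5.

Type A_5, Milnor number mu = 5.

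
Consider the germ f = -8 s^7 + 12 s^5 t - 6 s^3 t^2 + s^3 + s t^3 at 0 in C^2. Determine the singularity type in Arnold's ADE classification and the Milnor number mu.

The Hessian of f at 0 has rank 0. Corank 2; j^3 = s^3 is a perfect cube, so E-series; the 4-jet and mu = 7 give E_7.

Type E_{7}, Milnor number mu = 7.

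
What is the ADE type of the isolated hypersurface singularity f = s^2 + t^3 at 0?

The Hessian of f at 0 is [[2, 0], [0, 0]] with rank 1, so corank 1. A Groebner basis of the Jacobian ideal J(f) in C{s,t} is {t^2, s}; counting standard monomials gives mu = 2. Corank 1: A-series; mu = 2 gives A_2.

A_{2}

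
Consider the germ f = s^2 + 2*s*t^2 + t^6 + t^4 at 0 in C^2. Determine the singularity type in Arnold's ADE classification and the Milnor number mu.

Type A_{5}, Milnor number mu = 5.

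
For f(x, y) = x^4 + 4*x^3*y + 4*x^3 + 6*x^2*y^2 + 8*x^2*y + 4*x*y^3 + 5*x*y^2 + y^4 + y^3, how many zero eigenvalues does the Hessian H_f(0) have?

2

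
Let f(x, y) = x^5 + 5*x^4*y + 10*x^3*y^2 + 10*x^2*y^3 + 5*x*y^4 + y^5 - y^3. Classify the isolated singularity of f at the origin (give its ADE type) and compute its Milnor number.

Type E_{8}, Milnor number mu = 8.

The Hessian of f at 0 has rank 0. Corank 2; j^3 = -y^3 is a perfect cube, so E-series; the 5-jet and mu = 8 give E_8.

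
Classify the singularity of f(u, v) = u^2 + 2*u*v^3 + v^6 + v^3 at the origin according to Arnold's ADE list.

A_{2}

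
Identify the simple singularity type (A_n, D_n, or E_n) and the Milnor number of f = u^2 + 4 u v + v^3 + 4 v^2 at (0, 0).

Type A2, Milnor number mu = 2.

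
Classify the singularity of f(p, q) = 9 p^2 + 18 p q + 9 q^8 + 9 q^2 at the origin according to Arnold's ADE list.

A_{7}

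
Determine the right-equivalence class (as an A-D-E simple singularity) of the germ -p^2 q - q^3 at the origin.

D_4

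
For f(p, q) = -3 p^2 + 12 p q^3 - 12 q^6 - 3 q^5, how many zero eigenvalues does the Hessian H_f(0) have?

1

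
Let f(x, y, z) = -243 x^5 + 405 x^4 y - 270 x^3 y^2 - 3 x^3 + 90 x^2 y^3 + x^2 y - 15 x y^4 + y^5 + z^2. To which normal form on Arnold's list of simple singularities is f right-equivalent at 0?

D_{6}

The Hessian of f at 0 has rank 1. Corank 2; j^3 = -x^2*(3*x - y) has shape L^2 M (L != M), so D-series; mu = 6 gives D_6.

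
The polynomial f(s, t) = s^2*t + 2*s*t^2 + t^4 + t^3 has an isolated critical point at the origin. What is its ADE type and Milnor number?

Type D5, Milnor number mu = 5.

The Hessian of f at 0 has rank 0. Corank 2; j^3 = t*(s + t)^2 has shape L^2 M (L != M), so D-series; mu = 5 gives D_5.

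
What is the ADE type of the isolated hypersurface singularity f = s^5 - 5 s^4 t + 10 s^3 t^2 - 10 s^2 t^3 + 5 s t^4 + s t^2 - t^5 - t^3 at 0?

The Hessian of f at 0 is [[0, 0], [0, 0]] with rank 0, so corank 2. A Groebner basis of the Jacobian ideal J(f) in C{s,t} is {s^4 + t^2/5, t^3, s*t - t^2}; counting standard monomials gives mu = 6. Corank 2; j^3 = t^2*(s - t) has shape L^2 M (L != M), so D-series; mu = 6 gives D_6.

D_6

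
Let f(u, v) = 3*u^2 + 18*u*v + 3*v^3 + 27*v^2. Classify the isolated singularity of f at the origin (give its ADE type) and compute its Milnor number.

The Hessian of f at 0 has rank 1. Corank 1: A-series; mu = 2 gives A_2.

Type A2, Milnor number mu = 2.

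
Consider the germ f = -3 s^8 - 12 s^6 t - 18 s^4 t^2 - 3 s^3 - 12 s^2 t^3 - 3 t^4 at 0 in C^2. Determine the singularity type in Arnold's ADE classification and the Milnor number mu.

Type E_{6}, Milnor number mu = 6.

The Hessian of f at 0 is [[0, 0], [0, 0]] with rank 0, so corank 2. A Groebner basis of the Jacobian ideal J(f) in C{s,t} is {t^3, s^2}; counting standard monomials gives mu = 6. Corank 2; j^3 = -3*s^3 is a perfect cube, so E-series; the 4-jet and mu = 6 give E_6.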